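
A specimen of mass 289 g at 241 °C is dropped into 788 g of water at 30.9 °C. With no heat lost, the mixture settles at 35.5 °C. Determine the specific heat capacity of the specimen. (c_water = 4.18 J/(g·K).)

c ≈ 0.255 J/(g·K)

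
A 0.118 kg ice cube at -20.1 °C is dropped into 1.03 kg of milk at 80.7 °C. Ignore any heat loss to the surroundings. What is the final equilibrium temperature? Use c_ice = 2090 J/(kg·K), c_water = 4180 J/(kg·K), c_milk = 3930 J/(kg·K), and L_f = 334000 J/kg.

Sum of m c ΔT and latent-heat terms is zero:
warm ice to 0 °C: 0.118·2090·(0 − (-20.1)) = 4957.1; latent heat to melt: 0.118·334000 = 39412; warm the meltwater: 493.24 T; milk: 4047.9(T − 80.7)
4541.1 T = 326666 − 44369 = 282296
T ≈ 62.16 °C — above 0 °C, consistent with complete melting.

T_f ≈ 62.2 °C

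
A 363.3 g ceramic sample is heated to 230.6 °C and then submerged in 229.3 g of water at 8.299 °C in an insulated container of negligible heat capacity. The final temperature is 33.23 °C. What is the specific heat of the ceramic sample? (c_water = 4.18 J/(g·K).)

Heat lost by the ceramic sample = heat gained by the water:
363.3×c×(230.6 − 33.23) = 229.3×4.18×(33.23 − 8.299)
71705 c = 23896  ⇒  c ≈ 0.3333 J/(g·K)

c ≈ 0.333 J/(g·K)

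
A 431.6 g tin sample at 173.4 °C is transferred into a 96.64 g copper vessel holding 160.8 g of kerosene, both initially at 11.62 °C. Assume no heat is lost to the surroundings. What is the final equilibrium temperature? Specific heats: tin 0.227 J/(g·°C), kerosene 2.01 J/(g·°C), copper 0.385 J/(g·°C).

T_f ≈ 46.2 °C

With ΣQ=0 the equilibrium temperature is the m·c-weighted mean:
T_f = (97.97×173.4 + 323.21×11.62 + 37.21×11.62) / (97.97 + 323.21 + 37.21)
    = 21177 / 458.39 ≈ 46.20 °C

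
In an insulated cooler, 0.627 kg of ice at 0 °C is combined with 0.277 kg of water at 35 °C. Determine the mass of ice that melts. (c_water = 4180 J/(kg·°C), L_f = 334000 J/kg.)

m_melted ≈ 0.121 kg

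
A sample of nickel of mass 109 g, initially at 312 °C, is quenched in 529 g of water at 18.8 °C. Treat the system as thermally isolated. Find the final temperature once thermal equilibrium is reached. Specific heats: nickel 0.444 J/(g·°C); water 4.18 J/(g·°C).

Setting the total heat transfer to zero:
109*0.444*(T − 312) + 529*4.18*(T − 18.8) = 0
2259.6 T = 56670
T ≈ 25.08 °C

T_f ≈ 25.1 °C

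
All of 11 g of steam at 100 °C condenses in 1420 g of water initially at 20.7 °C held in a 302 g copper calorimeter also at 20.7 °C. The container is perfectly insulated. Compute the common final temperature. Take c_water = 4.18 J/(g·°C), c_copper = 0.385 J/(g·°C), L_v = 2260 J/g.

Sum of m c ΔT and latent-heat terms is zero:
latent heat released on condensation: 11×2260 = 24860; condensed water 100 °C→T: 45.98(T − 100); original water: 5935.6(T − 20.7); copper cup: 302×0.385×(T − 20.7) = 116.27(T − 20.7)
6097.8 T = 24860 + 4598 + 125274 = 154732
T ≈ 25.37 °C, under the boiling point, so the assumption holds.

T_f ≈ 25.4 °C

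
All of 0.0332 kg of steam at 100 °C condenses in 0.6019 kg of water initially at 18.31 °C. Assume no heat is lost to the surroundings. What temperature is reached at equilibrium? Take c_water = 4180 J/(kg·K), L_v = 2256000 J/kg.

Conservation of energy gives ΣQ = 0:
steam→water at 100 °C releases m L_v = 0.0332×2256000 = 74899
  condensed water 100 °C→T: 138.78(T − 100)
  original water: 2515.9(T − 18.31)
2654.7 T = 74899 + 13878 + 46067 = 134844
T ≈ 50.79 °C (< 100 °C, so full condensation is consistent).

T_f ≈ 50.8 °C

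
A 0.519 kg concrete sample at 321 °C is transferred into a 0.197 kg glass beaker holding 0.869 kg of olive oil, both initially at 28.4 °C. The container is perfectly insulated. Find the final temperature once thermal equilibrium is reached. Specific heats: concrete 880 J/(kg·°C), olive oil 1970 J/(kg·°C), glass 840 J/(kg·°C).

T_f ≈ 85.7 °C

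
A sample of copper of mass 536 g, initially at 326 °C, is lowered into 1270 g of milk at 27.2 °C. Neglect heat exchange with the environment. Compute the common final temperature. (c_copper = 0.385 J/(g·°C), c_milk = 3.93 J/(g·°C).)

T_f ≈ 39.1 °C

Setting the total heat transfer to zero:
536×0.385×(T − 326) + 1270×3.93×(T − 27.2) = 0
(206.36 + 4991.1) T = 206.36×326 + 4991.1×27.2
T = 203031/5197.5 ≈ 39.06 °C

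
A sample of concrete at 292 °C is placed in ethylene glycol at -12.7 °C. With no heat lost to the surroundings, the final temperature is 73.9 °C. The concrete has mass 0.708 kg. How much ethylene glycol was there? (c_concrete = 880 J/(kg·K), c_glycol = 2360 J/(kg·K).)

m ≈ 0.665 kg

Energy conservation, ΣQ = 0:
0.708×880×(73.9 − 292) + m×2360×(73.9 − (-12.7)) = 0
204376 m = 135885
m = 135885/204376 ≈ 0.6649 kg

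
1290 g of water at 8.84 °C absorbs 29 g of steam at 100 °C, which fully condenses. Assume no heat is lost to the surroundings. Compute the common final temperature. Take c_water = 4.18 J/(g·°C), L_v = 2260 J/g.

T_f ≈ 22.7 °C

Let T be the final temperature. ΣQ_i = 0:
condense steam: −29·2260 = −65540; condensate cools 100→T: 29·4.18·(T − 100) = 121.22(T − 100); water warms: 1290·4.18·(T − 8.84) = 5392.2(T − 8.84)
5513.4 T = 65540 + 12122 + 47667 = 125329
T ≈ 22.73 °C, under the boiling point, so the assumption holds.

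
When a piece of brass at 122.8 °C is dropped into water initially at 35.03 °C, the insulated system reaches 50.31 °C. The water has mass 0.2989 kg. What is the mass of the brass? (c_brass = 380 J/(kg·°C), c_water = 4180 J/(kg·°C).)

Heat gained plus heat lost sum to zero:
m·380·(50.31 − 122.8) + 0.2989·4180·(50.31 − 35.03) = 0
-27546 m = -19091
m = -19091/-27546 ≈ 0.693 kg

m ≈ 0.693 kg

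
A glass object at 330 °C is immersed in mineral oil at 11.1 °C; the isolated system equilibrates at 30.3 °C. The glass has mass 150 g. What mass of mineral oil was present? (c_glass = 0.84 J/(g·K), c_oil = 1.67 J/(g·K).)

m ≈ 1180 g

|Q_glass| = |Q_oil|:
150×0.84×(330 − 30.3) = m×1.67×(30.3 − 11.1)
32.06 m = 37762  ⇒  m ≈ 1178 g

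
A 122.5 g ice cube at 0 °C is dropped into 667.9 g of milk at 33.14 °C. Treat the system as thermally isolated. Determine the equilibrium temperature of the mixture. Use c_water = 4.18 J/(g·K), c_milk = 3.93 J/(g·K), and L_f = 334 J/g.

Energy balance with sensible and latent terms:
melt ice: 122.5·334 = 40915; meltwater 0→T: 122.5·4.18·T = 512.05 T; milk cools: 667.9·3.93·(T − 33.14) = 2624.8(T − 33.14)
3136.9 T = 86987 − 40915 = 46072
T ≈ 14.69 °C — above 0 °C, consistent with complete melting.

T_f ≈ 14.7 °C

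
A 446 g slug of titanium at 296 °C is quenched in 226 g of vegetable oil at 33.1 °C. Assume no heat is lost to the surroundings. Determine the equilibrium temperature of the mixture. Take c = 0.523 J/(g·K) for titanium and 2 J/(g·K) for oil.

Set heat shed by the hot body equal to heat absorbed by the cold body:
446·0.523·(296 − T) = 226·2·(T − 33.1)
233.26(296 − T) = 452(T − 33.1)
685.26 T = 84006  ⇒  T ≈ 122.59 °C

T_f ≈ 122.6 °C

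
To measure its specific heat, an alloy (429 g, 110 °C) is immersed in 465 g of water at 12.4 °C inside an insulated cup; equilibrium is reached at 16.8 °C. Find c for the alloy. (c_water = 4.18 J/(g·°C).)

Heat gained plus heat lost sum to zero:
429·c·(16.8 − 110) + 465·4.18·(16.8 − 12.4) = 0
-39983 c = -8552.3
c = -8552.3/-39983 ≈ 0.2139 J/(g·°C)

c ≈ 0.214 J/(g·°C)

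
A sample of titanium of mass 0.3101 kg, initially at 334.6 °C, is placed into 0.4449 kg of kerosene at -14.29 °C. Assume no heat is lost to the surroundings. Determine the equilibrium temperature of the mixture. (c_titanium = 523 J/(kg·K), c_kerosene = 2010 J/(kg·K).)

Heat gained plus heat lost sum to zero:
0.3101×523×(T − 334.6) + 0.4449×2010×(T − (-14.29)) = 0
162.18(T − 334.6) + 894.25(T − (-14.29)) = 0
1056.4 T = 41487
T = 41487 / 1056.4 = 39.3 °C

T_f ≈ 39.3 °C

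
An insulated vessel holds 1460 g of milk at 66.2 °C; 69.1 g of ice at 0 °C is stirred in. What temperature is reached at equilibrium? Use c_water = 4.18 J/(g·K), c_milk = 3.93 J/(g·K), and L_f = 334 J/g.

T_f ≈ 59.2 °C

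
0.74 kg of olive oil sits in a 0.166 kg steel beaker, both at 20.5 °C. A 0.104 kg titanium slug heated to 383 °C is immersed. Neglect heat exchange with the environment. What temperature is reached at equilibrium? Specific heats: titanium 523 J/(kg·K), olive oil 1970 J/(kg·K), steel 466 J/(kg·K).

T_f ≈ 32.9 °C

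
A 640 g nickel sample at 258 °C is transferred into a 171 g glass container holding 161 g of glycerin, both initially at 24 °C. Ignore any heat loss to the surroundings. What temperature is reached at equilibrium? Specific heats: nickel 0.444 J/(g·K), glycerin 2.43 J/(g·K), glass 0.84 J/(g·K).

T_f ≈ 105.2 °C

T_f is the heat-capacity-weighted average of the initial temperatures:
T_f = (284.16×258 + 391.23×24 + 143.64×24) / (284.16 + 391.23 + 143.64)
    = 86150 / 819.03 ≈ 105.19 °C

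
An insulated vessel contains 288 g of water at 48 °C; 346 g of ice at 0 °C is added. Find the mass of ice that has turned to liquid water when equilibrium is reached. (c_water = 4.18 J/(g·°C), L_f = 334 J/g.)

Water can give up m c ΔT = 288·4.18·48 = 57784 J before reaching 0 °C.
Melting all 346 g of ice would need 346·334 = 115564 J.
57784 J < 115564 J, so only part of the ice melts and the system sits at 0 °C.
m_melt = 57784 / L_f = 173 g.

m_melted ≈ 173 g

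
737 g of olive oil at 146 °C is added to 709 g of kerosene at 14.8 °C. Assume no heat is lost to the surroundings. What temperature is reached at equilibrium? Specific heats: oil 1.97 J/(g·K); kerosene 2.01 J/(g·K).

T_f ≈ 81.0 °C

Net heat exchanged in the isolated system is zero:
737*1.97*(T − 146) + 709*2.01*(T − 14.8) = 0
1451.9(T − 146) + 1425.1(T − 14.8) = 0
(1451.9 + 1425.1) T = 1451.9*146 + 1425.1*14.8
T ≈ 81.01 °C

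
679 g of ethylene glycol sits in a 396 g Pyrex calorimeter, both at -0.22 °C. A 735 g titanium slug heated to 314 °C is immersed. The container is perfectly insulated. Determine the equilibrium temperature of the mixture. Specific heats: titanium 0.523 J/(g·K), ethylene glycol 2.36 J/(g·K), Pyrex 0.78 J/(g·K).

T_f ≈ 52.4 °C

T_f = Σ m_i c_i T_i / Σ m_i c_i:
T_f = (384.41×314 + 1602.4×(-0.22) + 308.88×(-0.22)) / (384.41 + 1602.4 + 308.88)
    = 120283 / 2295.7 ≈ 52.39 °C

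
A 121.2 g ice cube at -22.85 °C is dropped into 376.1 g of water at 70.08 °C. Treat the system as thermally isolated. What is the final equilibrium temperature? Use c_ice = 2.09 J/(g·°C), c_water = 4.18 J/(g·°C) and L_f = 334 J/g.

T_f ≈ 30.7 °C

Conservation of energy gives ΣQ = 0:
ice -22.85→0 °C: 121.2·2.09·22.85 = 5788.1; melt ice: 121.2·334 = 40481; meltwater 0→T: 121.2·4.18·T = 506.62 T; water: 1572.1(T − 70.08)
2078.7 T = 110173 − 46269 = 63904
T ≈ 30.74 °C — above 0 °C, consistent with complete melting.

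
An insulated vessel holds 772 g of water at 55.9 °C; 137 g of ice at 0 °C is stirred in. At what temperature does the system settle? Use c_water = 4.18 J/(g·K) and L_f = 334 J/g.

T_f ≈ 35.4 °C

Conservation of energy gives ΣQ = 0:
melt ice: 137×334 = 45758; warm the meltwater: 572.66 T; water cools: 772×4.18×(T − 55.9) = 3227(T − 55.9)
3799.6 T = 180387 − 45758 = 134629
T ≈ 35.43 °C. Since T > 0 °C, the all-ice-melts assumption holds.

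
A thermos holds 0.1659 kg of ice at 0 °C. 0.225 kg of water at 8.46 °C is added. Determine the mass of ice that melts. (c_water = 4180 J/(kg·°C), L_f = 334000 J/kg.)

Cooling the water to 0 °C releases 0.225·4180·8.46 = 7956.6 J.
To melt every bit of ice: 0.1659·334000 = 55411 J.
Since 7956.6 < 55411 J, not all the ice melts; equilibrium is at 0 °C.
m_melted·334000 = 7956.6  ⇒  m_melted ≈ 0.02382 kg.

m_melted ≈ 0.0238 kg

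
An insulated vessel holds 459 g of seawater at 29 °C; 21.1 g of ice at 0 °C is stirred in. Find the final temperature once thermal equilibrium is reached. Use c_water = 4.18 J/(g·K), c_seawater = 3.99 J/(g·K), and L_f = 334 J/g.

T_f ≈ 24.0 °C

Sum of m c ΔT and latent-heat terms is zero:
latent heat to melt: 21.1×334 = 7047.4
  warm the meltwater: 88.2 T
  seawater: 1831.4(T − 29)
1919.6 T = 53111 − 7047.4 = 46063
T ≈ 24.00 °C. Since T > 0 °C, the all-ice-melts assumption holds.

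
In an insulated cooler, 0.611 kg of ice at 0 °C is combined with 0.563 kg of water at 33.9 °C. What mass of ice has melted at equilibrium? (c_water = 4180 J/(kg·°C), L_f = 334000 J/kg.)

Water can give up m c ΔT = 0.563×4180×33.9 = 79778 J before reaching 0 °C.
To melt every bit of ice: 0.611×334000 = 204074 J.
Since 79778 < 204074 J, not all the ice melts; equilibrium is at 0 °C.
Mass melted = 79778/334000 ≈ 0.2389 kg.

m_melted ≈ 0.239 kg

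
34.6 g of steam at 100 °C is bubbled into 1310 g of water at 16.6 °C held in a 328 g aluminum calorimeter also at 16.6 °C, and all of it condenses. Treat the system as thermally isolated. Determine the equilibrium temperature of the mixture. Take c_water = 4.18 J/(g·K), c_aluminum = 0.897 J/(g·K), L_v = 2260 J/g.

T_f ≈ 31.9 °C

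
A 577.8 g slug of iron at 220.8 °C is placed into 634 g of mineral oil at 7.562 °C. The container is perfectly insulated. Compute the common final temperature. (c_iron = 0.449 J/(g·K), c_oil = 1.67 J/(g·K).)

T_f ≈ 49.5 °C

Net heat exchanged in the isolated system is zero:
577.8*0.449*(T − 220.8) + 634*1.67*(T − 7.562) = 0
1318.2 T = 65289
T = 65289/1318.2 ≈ 49.53 °C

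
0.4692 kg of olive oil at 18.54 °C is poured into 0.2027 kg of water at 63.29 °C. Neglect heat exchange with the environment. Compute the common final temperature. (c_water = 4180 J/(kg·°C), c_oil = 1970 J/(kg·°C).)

T_f ≈ 39.9 °C

Conservation of energy gives ΣQ = 0:
0.2027·4180·(T − 63.29) + 0.4692·1970·(T − 18.54) = 0
(847.29 + 924.32) T = 847.29·63.29 + 924.32·18.54
T ≈ 39.94 °C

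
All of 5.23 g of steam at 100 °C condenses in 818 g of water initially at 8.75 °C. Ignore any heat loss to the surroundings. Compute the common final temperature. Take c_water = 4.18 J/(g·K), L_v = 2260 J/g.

Heat gained plus heat lost sum to zero:
condense steam: −5.23·2260 = −11820
  condensed water 100 °C→T: 21.86(T − 100)
  original water: 3419.2(T − 8.75)
3441.1 T = 11820 + 2186.1 + 29918 = 43924
T ≈ 12.76 °C (< 100 °C, so full condensation is consistent).

T_f ≈ 12.8 °C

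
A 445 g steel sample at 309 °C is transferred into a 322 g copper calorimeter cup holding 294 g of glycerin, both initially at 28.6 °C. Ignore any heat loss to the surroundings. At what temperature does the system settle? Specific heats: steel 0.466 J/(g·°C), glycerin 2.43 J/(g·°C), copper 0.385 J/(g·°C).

Energy conservation, ΣQ = 0:
445×0.466×(T − 309) + 294×2.43×(T − 28.6) + 322×0.385×(T − 28.6) = 0
207.37(T − 309) + 714.42(T − 28.6) + 123.97(T − 28.6) = 0
(207.37 + 714.42 + 123.97) T = 207.37×309 + 714.42×28.6 + 123.97×28.6
T ≈ 84.20 °C

T_f ≈ 84.2 °C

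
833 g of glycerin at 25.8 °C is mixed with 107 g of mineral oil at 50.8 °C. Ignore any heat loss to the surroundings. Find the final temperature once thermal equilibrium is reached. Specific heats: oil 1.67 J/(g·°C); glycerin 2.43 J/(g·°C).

With ΣQ=0 the equilibrium temperature is the m·c-weighted mean:
T_f = (178.69·50.8 + 2024.2·25.8) / (178.69 + 2024.2)
    = 61302 / 2202.9 ≈ 27.83 °C

T_f ≈ 27.8 °C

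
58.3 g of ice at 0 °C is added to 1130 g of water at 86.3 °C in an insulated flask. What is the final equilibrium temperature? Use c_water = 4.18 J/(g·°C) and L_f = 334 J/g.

Net heat exchanged in the isolated system is zero:
latent heat to melt: 58.3×334 = 19472
  meltwater 0→T: 58.3×4.18×T = 243.69 T
  water: 4723.4(T − 86.3)
4967.1 T = 407629 − 19472 = 388157
T ≈ 78.15 °C — above 0 °C, consistent with complete melting.

T_f ≈ 78.1 °C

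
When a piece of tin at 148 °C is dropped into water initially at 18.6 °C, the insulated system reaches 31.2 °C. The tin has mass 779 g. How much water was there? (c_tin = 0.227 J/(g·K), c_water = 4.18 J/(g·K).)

m ≈ 392 g

Net heat exchanged in the isolated system is zero:
779·0.227·(31.2 − 148) + m·4.18·(31.2 − 18.6) = 0
52.67 m = 20654
m = 20654/52.67 ≈ 392.2 g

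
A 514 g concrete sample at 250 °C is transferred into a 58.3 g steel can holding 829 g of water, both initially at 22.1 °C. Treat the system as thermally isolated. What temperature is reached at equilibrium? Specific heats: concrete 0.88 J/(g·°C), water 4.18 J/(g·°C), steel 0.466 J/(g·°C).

Taking heat into each body as positive, Σ m c ΔT = 0:
514×0.88×(T − 250) + 829×4.18×(T − 22.1) + 58.3×0.466×(T − 22.1) = 0
452.32(T − 250) + 3465.2(T − 22.1) + 27.17(T − 22.1) = 0
3944.7 T = 190262
T = 190262 / 3944.7 = 48.2 °C

T_f ≈ 48.2 °C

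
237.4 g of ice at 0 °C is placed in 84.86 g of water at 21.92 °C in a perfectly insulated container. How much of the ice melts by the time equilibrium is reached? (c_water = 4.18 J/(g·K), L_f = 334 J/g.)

m_melted ≈ 23.3 g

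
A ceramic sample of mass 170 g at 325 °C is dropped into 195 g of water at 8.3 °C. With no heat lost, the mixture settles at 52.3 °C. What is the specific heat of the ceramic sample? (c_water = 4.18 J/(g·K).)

c ≈ 0.774 J/(g·K)

Conservation of energy gives ΣQ = 0:
170×c×(52.3 − 325) + 195×4.18×(52.3 − 8.3) = 0
-46359 c = -35864
c = -35864/-46359 ≈ 0.7736 J/(g·K)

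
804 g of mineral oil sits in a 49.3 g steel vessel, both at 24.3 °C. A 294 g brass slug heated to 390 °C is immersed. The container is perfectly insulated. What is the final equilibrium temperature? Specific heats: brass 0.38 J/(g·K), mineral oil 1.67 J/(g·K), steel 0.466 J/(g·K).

T_f ≈ 52.0 °C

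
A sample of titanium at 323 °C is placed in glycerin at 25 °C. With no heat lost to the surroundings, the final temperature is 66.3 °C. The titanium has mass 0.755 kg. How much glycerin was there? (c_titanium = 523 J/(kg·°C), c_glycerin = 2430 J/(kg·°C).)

m ≈ 1.01 kg

|Q_titanium| = |Q_glycerin|:
0.755×523×(323 − 66.3) = m×2430×(66.3 − 25)
100359 m = 101362  ⇒  m ≈ 1.01 kg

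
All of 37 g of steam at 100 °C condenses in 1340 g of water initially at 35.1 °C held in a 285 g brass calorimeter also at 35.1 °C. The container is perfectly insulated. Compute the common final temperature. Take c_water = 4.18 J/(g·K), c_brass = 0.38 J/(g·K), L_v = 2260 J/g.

T_f ≈ 51.1 °C

Energy conservation, ΣQ = 0:
steam→water at 100 °C releases m L_v = 37·2260 = 83620; condensed water 100 °C→T: 154.66(T − 100); original water: 5601.2(T − 35.1); cup: 108.3(T − 35.1)
5864.2 T = 83620 + 15466 + 200403 = 299489
T ≈ 51.07 °C (< 100 °C, so full condensation is consistent).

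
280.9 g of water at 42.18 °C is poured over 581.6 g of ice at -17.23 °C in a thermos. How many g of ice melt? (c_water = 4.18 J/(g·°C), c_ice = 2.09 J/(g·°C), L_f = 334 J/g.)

m_melted ≈ 85.6 g

Water can give up m c ΔT = 280.9·4.18·42.18 = 49526 J before reaching 0 °C.
Of that, 581.6·2.09·17.23 = 20944 J goes to bring the ice to 0 °C, leaving 28582 J.
Melting all 581.6 g of ice would need 581.6·334 = 194254 J.
Since 28582 < 194254 J, not all the ice melts; equilibrium is at 0 °C.
m_melted·334 = 28582  ⇒  m_melted ≈ 85.58 g.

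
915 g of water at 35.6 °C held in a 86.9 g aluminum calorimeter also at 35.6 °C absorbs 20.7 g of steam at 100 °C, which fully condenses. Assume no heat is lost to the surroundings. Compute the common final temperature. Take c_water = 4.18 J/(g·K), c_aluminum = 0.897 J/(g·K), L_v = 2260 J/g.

Setting the total heat transfer to zero:
condense steam: −20.7×2260 = −46782; condensed water 100 °C→T: 86.53(T − 100); water warms: 915×4.18×(T − 35.6) = 3824.7(T − 35.6); cup: 77.95(T − 35.6)
3989.2 T = 46782 + 8652.6 + 138934 = 194369
T ≈ 48.72 °C, under the boiling point, so the assumption holds.

T_f ≈ 48.7 °C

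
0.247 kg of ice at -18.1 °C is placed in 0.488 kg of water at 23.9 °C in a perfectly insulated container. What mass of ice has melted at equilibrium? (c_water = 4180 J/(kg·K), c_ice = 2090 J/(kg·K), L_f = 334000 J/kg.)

m_melted ≈ 0.118 kg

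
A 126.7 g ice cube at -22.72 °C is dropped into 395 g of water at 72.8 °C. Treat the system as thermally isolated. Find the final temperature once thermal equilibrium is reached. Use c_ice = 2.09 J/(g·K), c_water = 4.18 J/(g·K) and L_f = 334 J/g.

Sum of m c ΔT and latent-heat terms is zero:
warm ice to 0 °C: 126.7×2.09×(0 − (-22.72)) = 6016.3
  latent heat to melt: 126.7×334 = 42318
  warm the meltwater: 529.61 T
  water cools: 395×4.18×(T − 72.8) = 1651.1(T − 72.8)
2180.7 T = 120200 − 48334 = 71866
T ≈ 32.96 °C. Since T > 0 °C, the all-ice-melts assumption holds.

T_f ≈ 33.0 °C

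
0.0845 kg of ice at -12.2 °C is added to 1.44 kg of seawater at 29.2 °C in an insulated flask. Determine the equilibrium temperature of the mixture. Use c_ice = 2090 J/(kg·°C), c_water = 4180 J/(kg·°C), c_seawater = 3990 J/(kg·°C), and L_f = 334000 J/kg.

Energy balance with sensible and latent terms:
ice -12.2→0 °C: 0.0845·2090·12.2 = 2154.6; latent heat to melt: 0.0845·334000 = 28223; meltwater 0→T: 0.0845·4180·T = 353.21 T; seawater: 5745.6(T − 29.2)
6098.8 T = 167772 − 30378 = 137394
T ≈ 22.53 °C — above 0 °C, consistent with complete melting.

T_f ≈ 22.5 °C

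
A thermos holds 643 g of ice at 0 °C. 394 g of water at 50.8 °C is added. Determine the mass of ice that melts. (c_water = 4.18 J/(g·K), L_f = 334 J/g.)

Water can give up m c ΔT = 394×4.18×50.8 = 83664 J before reaching 0 °C.
Fully melting the ice requires m_ice L_f = 643×334 = 214762 J.
That's not enough to melt it all — equilibrium is at 0 °C with ice remaining.
Mass melted = 83664/334 ≈ 250.5 g.

m_melted ≈ 250 g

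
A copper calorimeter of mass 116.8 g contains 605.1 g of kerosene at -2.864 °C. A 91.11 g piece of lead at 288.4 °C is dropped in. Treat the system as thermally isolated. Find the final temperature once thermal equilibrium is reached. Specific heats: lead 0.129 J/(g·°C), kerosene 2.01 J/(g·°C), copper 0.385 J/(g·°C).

Conservation of energy gives ΣQ = 0:
91.11·0.129·(T − 288.4) + 605.1·2.01·(T − (-2.864)) + 116.8·0.385·(T − (-2.864)) = 0
(11.75 + 1216.3 + 44.97) T = 11.75·288.4 + 1216.3·(-2.864) + 44.97·(-2.864)
T = -222.51/1273 ≈ -0.17 °C

T_f ≈ -0.2 °C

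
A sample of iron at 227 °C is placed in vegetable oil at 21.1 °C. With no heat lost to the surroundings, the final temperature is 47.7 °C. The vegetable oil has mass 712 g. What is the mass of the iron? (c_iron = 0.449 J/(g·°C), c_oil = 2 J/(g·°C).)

|Q_iron| = |Q_oil|:
m·0.449·(227 − 47.7) = 712·2·(47.7 − 21.1)
80.51 m = 37878  ⇒  m ≈ 470.5 g

m ≈ 471 g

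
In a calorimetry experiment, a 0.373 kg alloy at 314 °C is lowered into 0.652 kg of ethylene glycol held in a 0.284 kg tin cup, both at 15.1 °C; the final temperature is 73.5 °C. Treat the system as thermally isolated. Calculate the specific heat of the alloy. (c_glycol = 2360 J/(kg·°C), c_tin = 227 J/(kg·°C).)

Setting the total heat transfer to zero:
0.373·c·(73.5 − 314) + 0.652·2360·(73.5 − 15.1) + 0.284·227·(73.5 − 15.1) = 0
-89.71 c = -93626
c = -93626/-89.71 ≈ 1044 J/(kg·°C)

c ≈ 1040 J/(kg·°C)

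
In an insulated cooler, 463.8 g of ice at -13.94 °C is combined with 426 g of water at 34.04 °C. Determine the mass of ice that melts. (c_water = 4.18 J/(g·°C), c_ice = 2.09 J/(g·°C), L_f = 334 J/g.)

m_melted ≈ 141 g

Heat available from the water dropping to 0 °C: 426·4.18·34.04 = 60614 J.
Of that, 463.8·2.09·13.94 = 13513 J goes to bring the ice to 0 °C, leaving 47102 J.
To melt every bit of ice: 463.8·334 = 154909 J.
That's not enough to melt it all — equilibrium is at 0 °C with ice remaining.
m_melt = 47102 / L_f = 141 g.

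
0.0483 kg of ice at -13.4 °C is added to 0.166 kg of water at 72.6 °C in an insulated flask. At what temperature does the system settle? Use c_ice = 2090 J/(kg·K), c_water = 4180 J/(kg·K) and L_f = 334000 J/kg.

Conservation of energy gives ΣQ = 0:
ice -13.4→0 °C: 0.0483×2090×13.4 = 1352.7
  fusion: m_ice L_f = 0.0483×334000 = 16132
  warm the meltwater: 201.89 T
  water cools: 0.166×4180×(T − 72.6) = 693.88(T − 72.6)
895.77 T = 50376 − 17485 = 32891
T ≈ 36.72 °C (positive, so assuming full melt was valid).

T_f ≈ 36.7 °C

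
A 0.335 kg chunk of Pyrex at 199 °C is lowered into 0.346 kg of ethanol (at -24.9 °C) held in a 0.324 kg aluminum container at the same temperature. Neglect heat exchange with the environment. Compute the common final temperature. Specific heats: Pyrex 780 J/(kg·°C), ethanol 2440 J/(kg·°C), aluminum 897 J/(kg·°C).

T_f ≈ 17.0 °C

Energy conservation, ΣQ = 0:
0.335·780·(T − 199) + 0.346·2440·(T − (-24.9)) + 0.324·897·(T − (-24.9)) = 0
(261.3 + 844.24 + 290.63) T = 261.3·199 + 844.24·(-24.9) + 290.63·(-24.9)
T ≈ 17.00 °C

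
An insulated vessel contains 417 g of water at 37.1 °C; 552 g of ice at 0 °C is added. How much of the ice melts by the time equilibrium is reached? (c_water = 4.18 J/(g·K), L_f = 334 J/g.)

Water can give up m c ΔT = 417×4.18×37.1 = 64668 J before reaching 0 °C.
Fully melting the ice requires m_ice L_f = 552×334 = 184368 J.
Since 64668 < 184368 J, not all the ice melts; equilibrium is at 0 °C.
Mass melted = 64668/334 ≈ 193.6 g.

m_melted ≈ 194 g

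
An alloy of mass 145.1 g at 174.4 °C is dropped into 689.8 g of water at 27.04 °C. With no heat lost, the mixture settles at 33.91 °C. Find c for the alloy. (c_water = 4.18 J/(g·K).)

Heat lost by the alloy = heat gained by the water:
145.1·c·(174.4 − 33.91) = 689.8·4.18·(33.91 − 27.04)
20385 c = 19809  ⇒  c ≈ 0.9717 J/(g·K)

c ≈ 0.972 J/(g·K)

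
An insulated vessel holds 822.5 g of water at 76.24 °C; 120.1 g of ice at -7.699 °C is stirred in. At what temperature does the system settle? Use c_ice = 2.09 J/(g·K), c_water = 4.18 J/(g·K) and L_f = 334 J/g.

Energy balance with sensible and latent terms:
warm ice to 0 °C: 120.1×2.09×(0 − (-7.699)) = 1932.5; melt ice: 120.1×334 = 40113; warm the meltwater: 502.02 T; water cools: 822.5×4.18×(T − 76.24) = 3438(T − 76.24)
3940.1 T = 262117 − 42046 = 220071
T ≈ 55.85 °C — above 0 °C, consistent with complete melting.

T_f ≈ 55.9 °C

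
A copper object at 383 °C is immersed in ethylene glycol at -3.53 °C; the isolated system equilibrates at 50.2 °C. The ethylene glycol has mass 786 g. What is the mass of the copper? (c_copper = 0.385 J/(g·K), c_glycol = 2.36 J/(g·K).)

m ≈ 778 g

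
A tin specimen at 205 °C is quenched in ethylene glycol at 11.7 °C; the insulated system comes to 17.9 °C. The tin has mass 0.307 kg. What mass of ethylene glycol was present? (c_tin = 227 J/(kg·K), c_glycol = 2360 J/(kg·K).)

m ≈ 0.891 kg

Heat lost by the tin = heat gained by the glycol:
0.307·227·(205 − 17.9) = m·2360·(17.9 − 11.7)
14632 m = 13039  ⇒  m ≈ 0.8911 kg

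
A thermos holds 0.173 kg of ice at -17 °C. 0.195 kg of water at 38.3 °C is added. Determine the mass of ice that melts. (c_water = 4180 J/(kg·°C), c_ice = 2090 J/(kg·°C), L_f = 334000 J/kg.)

Heat available from the water dropping to 0 °C: 0.195·4180·38.3 = 31218 J.
Warming the ice to 0 °C takes 0.173·2090·17 = 6146.7 J, leaving 25072 J for melting.
To melt every bit of ice: 0.173·334000 = 57782 J.
That's not enough to melt it all — equilibrium is at 0 °C with ice remaining.
m_melted·334000 = 25072  ⇒  m_melted ≈ 0.07506 kg.

m_melted ≈ 0.0751 kg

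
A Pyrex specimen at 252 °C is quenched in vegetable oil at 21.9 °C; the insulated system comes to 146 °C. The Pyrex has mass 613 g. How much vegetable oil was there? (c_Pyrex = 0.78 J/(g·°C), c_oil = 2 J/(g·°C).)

Let T be the final temperature. ΣQ_i = 0:
613×0.78×(146 − 252) + m×2×(146 − 21.9) = 0
248.2 m = 50683
m = 50683/248.2 ≈ 204.2 g

m ≈ 204 g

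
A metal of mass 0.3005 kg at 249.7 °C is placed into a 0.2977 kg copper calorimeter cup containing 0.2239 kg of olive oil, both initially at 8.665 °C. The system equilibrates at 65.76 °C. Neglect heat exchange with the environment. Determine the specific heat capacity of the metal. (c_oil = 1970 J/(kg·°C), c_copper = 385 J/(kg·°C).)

c ≈ 574 J/(kg·°C)

Conservation of energy gives ΣQ = 0:
0.3005·c·(65.76 − 249.7) + 0.2239·1970·(65.76 − 8.665) + 0.2977·385·(65.76 − 8.665) = 0
-55.27 c = -31728
c = -31728/-55.27 ≈ 574 J/(kg·°C)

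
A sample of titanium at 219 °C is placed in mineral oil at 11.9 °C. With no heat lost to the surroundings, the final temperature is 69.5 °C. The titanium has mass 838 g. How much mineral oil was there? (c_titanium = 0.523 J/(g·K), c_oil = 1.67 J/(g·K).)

m ≈ 681 g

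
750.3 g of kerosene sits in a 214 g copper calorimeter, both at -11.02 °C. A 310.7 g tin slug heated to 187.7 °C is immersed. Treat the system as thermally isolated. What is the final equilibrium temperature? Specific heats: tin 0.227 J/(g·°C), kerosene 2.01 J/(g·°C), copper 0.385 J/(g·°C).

Net heat exchanged in the isolated system is zero:
310.7×0.227×(T − 187.7) + 750.3×2.01×(T − (-11.02)) + 214×0.385×(T − (-11.02)) = 0
70.53(T − 187.7) + 1508.1(T − (-11.02)) + 82.39(T − (-11.02)) = 0
(70.53 + 1508.1 + 82.39) T = 70.53×187.7 + 1508.1×(-11.02) + 82.39×(-11.02)
T = -4289 / 1661 = -2.58 °C

T_f ≈ -2.6 °C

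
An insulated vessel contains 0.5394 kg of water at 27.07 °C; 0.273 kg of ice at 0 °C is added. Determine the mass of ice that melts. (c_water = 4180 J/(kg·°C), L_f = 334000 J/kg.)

m_melted ≈ 0.183 kg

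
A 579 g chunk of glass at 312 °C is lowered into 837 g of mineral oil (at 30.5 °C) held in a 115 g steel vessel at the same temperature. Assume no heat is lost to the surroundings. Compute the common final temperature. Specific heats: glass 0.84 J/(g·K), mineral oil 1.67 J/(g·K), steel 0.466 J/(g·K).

T_f = Σ m_i c_i T_i / Σ m_i c_i:
T_f = (486.36×312 + 1397.8×30.5 + 53.59×30.5) / (486.36 + 1397.8 + 53.59)
    = 196011 / 1937.7 ≈ 101.15 °C

T_f ≈ 101.2 °C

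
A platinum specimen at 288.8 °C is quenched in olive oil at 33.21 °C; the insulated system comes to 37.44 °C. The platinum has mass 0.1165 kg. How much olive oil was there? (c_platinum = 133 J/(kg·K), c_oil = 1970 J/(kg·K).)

m ≈ 0.467 kg

Conservation of energy gives ΣQ = 0:
0.1165×133×(37.44 − 288.8) + m×1970×(37.44 − 33.21) = 0
8333.1 m = 3894.7
m = 3894.7/8333.1 ≈ 0.4674 kg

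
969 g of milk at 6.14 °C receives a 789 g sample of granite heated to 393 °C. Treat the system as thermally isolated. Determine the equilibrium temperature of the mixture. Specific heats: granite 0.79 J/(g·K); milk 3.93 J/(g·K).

T_f ≈ 60.6 °C

|Q_granite| = |Q_milk|:
789*0.79*(393 − T) = 969*3.93*(T − 6.14)
623.31(393 − T) = 3808.2(T − 6.14)
4431.5 T = 268343  ⇒  T ≈ 60.55 °C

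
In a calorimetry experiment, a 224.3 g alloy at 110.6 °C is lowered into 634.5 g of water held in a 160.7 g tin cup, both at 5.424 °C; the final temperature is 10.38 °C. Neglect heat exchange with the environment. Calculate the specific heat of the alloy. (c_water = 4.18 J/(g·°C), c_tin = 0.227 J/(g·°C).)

Conservation of energy gives ΣQ = 0:
224.3×c×(10.38 − 110.6) + 634.5×4.18×(10.38 − 5.424) + 160.7×0.227×(10.38 − 5.424) = 0
-22479 c = -13325
c = -13325/-22479 ≈ 0.5928 J/(g·°C)

c ≈ 0.593 J/(g·°C)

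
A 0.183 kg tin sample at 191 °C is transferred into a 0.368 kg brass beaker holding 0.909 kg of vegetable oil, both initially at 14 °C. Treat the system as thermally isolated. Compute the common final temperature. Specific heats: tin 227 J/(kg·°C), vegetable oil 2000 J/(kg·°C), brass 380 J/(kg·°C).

T_f ≈ 17.7 °C

T_f is the heat-capacity-weighted average of the initial temperatures:
T_f = (41.54×191 + 1818×14 + 139.84×14) / (41.54 + 1818 + 139.84)
    = 35344 / 1999.4 ≈ 17.68 °C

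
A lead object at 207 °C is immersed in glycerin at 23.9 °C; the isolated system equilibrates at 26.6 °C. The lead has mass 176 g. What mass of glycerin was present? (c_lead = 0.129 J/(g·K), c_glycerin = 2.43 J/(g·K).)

m ≈ 624 g

Heat gained plus heat lost sum to zero:
176·0.129·(26.6 − 207) + m·2.43·(26.6 − 23.9) = 0
6.561 m = 4095.8
m = 4095.8/6.561 ≈ 624.3 g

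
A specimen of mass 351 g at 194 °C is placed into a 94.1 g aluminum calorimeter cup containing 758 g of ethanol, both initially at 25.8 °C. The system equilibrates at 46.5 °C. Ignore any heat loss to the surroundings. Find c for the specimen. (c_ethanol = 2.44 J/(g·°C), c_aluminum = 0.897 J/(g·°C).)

c ≈ 0.773 J/(g·°C)

Heat gained plus heat lost sum to zero:
351·c·(46.5 − 194) + 758·2.44·(46.5 − 25.8) + 94.1·0.897·(46.5 − 25.8) = 0
-51772 c = -40032
c = -40032/-51772 ≈ 0.7732 J/(g·°C)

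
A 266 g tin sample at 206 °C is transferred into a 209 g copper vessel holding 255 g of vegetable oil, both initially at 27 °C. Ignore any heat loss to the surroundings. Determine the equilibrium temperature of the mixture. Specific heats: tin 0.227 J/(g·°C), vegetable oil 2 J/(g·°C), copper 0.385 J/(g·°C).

T_f ≈ 43.6 °C

Setting the total heat transfer to zero:
266×0.227×(T − 206) + 255×2×(T − 27) + 209×0.385×(T − 27) = 0
60.38(T − 206) + 510(T − 27) + 80.47(T − 27) = 0
(60.38 + 510 + 80.47) T = 60.38×206 + 510×27 + 80.47×27
T = 28381 / 650.85 = 43.6 °C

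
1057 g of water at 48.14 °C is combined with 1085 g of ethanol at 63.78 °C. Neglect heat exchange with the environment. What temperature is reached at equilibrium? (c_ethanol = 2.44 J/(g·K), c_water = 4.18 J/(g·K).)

T_f ≈ 54.0 °C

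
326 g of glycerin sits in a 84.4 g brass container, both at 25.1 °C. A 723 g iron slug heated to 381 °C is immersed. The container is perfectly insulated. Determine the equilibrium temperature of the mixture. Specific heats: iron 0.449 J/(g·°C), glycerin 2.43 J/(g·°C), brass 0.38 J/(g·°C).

T_f ≈ 125.7 °C

Energy conservation, ΣQ = 0:
723·0.449·(T − 381) + 326·2.43·(T − 25.1) + 84.4·0.38·(T − 25.1) = 0
324.63(T − 381) + 792.18(T − 25.1) + 32.07(T − 25.1) = 0
1148.9 T = 144372
T = 144372 / 1148.9 = 126 °C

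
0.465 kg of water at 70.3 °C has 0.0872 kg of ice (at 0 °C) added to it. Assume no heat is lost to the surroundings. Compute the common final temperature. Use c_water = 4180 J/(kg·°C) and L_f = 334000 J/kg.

Conservation of energy gives ΣQ = 0:
latent heat to melt: 0.0872×334000 = 29125; warm the meltwater: 364.5 T; water: 1943.7(T − 70.3)
2308.2 T = 136642 − 29125 = 107517
T ≈ 46.58 °C (positive, so assuming full melt was valid).

T_f ≈ 46.6 °C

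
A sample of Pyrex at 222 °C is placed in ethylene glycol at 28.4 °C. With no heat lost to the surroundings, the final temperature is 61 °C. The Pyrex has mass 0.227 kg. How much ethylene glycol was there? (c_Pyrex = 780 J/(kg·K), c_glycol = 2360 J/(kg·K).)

|Q_Pyrex| = |Q_glycol|:
0.227·780·(222 − 61) = m·2360·(61 − 28.4)
76936 m = 28507  ⇒  m ≈ 0.3705 kg

m ≈ 0.371 kg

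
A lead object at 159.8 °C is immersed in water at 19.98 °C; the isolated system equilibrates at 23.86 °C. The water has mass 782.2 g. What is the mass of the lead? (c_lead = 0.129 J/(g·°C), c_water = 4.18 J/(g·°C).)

Energy conservation, ΣQ = 0:
m×0.129×(23.86 − 159.8) + 782.2×4.18×(23.86 − 19.98) = 0
-17.54 m = -12686
m = -12686/-17.54 ≈ 723.4 g

m ≈ 723 g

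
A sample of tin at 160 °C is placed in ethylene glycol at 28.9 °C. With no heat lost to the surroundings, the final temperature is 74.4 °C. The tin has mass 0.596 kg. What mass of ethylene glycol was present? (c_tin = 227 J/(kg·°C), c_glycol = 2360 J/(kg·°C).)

m ≈ 0.108 kg

Net heat exchanged in the isolated system is zero:
0.596·227·(74.4 − 160) + m·2360·(74.4 − 28.9) = 0
107380 m = 11581
m = 11581/107380 ≈ 0.1079 kg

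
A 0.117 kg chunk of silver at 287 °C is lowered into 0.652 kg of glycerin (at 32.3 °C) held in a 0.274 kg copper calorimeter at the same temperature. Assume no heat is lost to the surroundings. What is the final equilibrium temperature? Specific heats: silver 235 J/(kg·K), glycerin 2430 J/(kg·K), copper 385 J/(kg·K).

T_f ≈ 36.4 °C

With ΣQ=0 the equilibrium temperature is the m·c-weighted mean:
T_f = (27.5·287 + 1584.4·32.3 + 105.49·32.3) / (27.5 + 1584.4 + 105.49)
    = 62473 / 1717.3 ≈ 36.38 °C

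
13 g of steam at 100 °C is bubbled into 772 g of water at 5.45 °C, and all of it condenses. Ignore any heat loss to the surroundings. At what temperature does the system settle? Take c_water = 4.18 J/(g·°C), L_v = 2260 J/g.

Sum of m c ΔT and latent-heat terms is zero:
steam→water at 100 °C releases m L_v = 13·2260 = 29380
  condensed water 100 °C→T: 54.34(T − 100)
  original water: 3227(T − 5.45)
3281.3 T = 29380 + 5434 + 17587 = 52401
T ≈ 15.97 °C, under the boiling point, so the assumption holds.

T_f ≈ 16.0 °C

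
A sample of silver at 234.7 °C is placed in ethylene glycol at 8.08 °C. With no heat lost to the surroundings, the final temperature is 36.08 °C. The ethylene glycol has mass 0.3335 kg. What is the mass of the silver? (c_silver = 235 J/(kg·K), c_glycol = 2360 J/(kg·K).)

m ≈ 0.472 kg

Taking heat into each body as positive, Σ m c ΔT = 0:
m·235·(36.08 − 234.7) + 0.3335·2360·(36.08 − 8.08) = 0
-46676 m = -22038
m = -22038/-46676 ≈ 0.4721 kg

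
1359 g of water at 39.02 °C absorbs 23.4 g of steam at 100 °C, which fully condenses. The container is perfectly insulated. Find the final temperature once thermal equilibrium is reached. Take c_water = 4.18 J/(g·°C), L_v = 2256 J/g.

Setting the total heat transfer to zero:
latent heat released on condensation: 23.4·2256 = 52790; condensate cools 100→T: 23.4·4.18·(T − 100) = 97.81(T − 100); water warms: 1359·4.18·(T − 39.02) = 5680.6(T − 39.02)
5778.4 T = 52790 + 9781.2 + 221658 = 284229
T ≈ 49.19 °C — below 100 °C, confirming all the steam condensed.

T_f ≈ 49.2 °C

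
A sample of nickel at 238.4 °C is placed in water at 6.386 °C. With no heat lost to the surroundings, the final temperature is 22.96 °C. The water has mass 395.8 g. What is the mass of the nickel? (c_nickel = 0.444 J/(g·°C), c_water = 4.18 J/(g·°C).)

m ≈ 287 g

Setting the total heat transfer to zero:
m×0.444×(22.96 − 238.4) + 395.8×4.18×(22.96 − 6.386) = 0
-95.66 m = -27421
m = -27421/-95.66 ≈ 286.7 g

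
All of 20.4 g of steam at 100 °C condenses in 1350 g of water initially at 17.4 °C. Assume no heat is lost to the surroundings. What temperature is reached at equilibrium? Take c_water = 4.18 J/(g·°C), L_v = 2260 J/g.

Sum of m c ΔT and latent-heat terms is zero:
condense steam: −20.4×2260 = −46104
  condensate cools 100→T: 20.4×4.18×(T − 100) = 85.27(T − 100)
  original water: 5643(T − 17.4)
5728.3 T = 46104 + 8527.2 + 98188 = 152819
T ≈ 26.68 °C (< 100 °C, so full condensation is consistent).

T_f ≈ 26.7 °C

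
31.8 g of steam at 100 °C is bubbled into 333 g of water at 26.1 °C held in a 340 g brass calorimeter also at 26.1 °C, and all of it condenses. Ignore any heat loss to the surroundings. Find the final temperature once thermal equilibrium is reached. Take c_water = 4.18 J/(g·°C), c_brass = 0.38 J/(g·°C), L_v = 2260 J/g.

T_f ≈ 75.5 °C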